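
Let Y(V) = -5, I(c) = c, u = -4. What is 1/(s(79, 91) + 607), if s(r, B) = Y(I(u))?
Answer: 1/602 ≈ 0.0016611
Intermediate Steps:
s(r, B) = -5
1/(s(79, 91) + 607) = 1/(-5 + 607) = 1/602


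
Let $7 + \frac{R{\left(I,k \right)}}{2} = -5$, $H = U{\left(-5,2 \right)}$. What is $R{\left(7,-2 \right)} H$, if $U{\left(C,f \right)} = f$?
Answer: $-48$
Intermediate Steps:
$H = 2$
$R{\left(I,k \right)} = -24$ ($R{\left(I,k \right)} = -14 + 2 \left(-5\right) = -14 - 10 = -24$)
$R{\left(7,-2 \right)} H = \left(-24\right) 2 = -48$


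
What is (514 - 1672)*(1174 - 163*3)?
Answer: -793230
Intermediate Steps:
(514 - 1672)*(1174 - 163*3) = -1158*(1174 - 489) = -1158*685 = -793230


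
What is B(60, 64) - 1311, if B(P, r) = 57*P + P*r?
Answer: 5949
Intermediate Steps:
B(60, 64) - 1311 = 60*(57 + 64) - 1311 = 60*121 - 1311 = 7260 - 1311 = 5949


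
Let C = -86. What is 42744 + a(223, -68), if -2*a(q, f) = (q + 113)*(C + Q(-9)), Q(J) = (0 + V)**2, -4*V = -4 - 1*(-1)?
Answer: 114195/2 ≈ 57098.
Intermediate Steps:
V = 3/4 (V = -(-4 - 1*(-1))/4 = -(-4 + 1)/4 = -1/4*(-3) = 3/4 ≈ 0.75000)
Q(J) = 9/16 (Q(J) = (0 + 3/4)**2 = (3/4)**2 = 9/16)
a(q, f) = 154471/32 + 1367*q/32 (a(q, f) = -(q + 113)*(-86 + 9/16)/2 = -(113 + q)*(-1367)/(2*16) = -(-154471/16 - 1367*q/16)/2 = 154471/32 + 1367*q/32)
42744 + a(223, -68) = 42744 + (154471/32 + (1367/32)*223) = 42744 + (154471/32 + 304841/32) = 42744 + 28707/2 = 114195/2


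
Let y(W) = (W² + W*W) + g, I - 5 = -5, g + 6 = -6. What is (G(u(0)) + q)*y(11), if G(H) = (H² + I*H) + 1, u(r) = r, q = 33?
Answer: 7820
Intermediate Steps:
g = -12 (g = -6 - 6 = -12)
I = 0 (I = 5 - 5 = 0)
y(W) = -12 + 2*W² (y(W) = (W² + W*W) - 12 = (W² + W²) - 12 = 2*W² - 12 = -12 + 2*W²)
G(H) = 1 + H² (G(H) = (H² + 0*H) + 1 = (H² + 0) + 1 = H² + 1 = 1 + H²)
(G(u(0)) + q)*y(11) = ((1 + 0²) + 33)*(-12 + 2*11²) = ((1 + 0) + 33)*(-12 + 2*121) = (1 + 33)*(-12 + 242) = 34*230 = 7820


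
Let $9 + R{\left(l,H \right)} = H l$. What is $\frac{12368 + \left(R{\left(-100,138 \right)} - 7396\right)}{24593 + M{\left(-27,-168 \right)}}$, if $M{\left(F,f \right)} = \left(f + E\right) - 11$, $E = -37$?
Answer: $- \frac{8837}{24377} \approx -0.36251$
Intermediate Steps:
$M{\left(F,f \right)} = -48 + f$ ($M{\left(F,f \right)} = \left(f - 37\right) - 11 = \left(-37 + f\right) - 11 = -48 + f$)
$R{\left(l,H \right)} = -9 + H l$
$\frac{12368 + \left(R{\left(-100,138 \right)} - 7396\right)}{24593 + M{\left(-27,-168 \right)}} = \frac{12368 + \left(\left(-9 + 138 \left(-100\right)\right) - 7396\right)}{24593 - 216} = \frac{12368 - 21205}{24593 - 216} = \frac{12368 - 21205}{24377} = \left(12368 - 21205\right) \frac{1}{24377} = \left(-8837\right) \frac{1}{24377} = - \frac{8837}{24377}$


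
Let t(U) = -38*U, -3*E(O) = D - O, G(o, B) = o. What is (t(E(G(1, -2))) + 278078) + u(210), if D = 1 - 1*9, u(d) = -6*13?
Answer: 277886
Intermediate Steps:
u(d) = -78
D = -8 (D = 1 - 9 = -8)
E(O) = 8/3 + O/3 (E(O) = -(-8 - O)/3 = 8/3 + O/3)
(t(E(G(1, -2))) + 278078) + u(210) = (-38*(8/3 + (1/3)*1) + 278078) - 78 = (-38*(8/3 + 1/3) + 278078) - 78 = (-38*3 + 278078) - 78 = (-114 + 278078) - 78 = 277964 - 78 = 277886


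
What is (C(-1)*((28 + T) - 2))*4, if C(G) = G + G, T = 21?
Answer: -376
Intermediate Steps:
C(G) = 2*G
(C(-1)*((28 + T) - 2))*4 = ((2*(-1))*((28 + 21) - 2))*4 = -2*(49 - 2)*4 = -2*47*4 = -94*4 = -376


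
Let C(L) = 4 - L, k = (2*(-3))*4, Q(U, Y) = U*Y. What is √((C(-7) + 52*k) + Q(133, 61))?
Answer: 6*√191 ≈ 82.922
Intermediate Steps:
k = -24 (k = -6*4 = -24)
√((C(-7) + 52*k) + Q(133, 61)) = √(((4 - 1*(-7)) + 52*(-24)) + 133*61) = √(((4 + 7) - 1248) + 8113) = √((11 - 1248) + 8113) = √(-1237 + 8113) = √6876 = 6*√191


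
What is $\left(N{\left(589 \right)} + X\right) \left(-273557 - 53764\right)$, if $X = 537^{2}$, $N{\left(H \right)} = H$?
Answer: $-94582021518$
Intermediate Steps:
$X = 288369$
$\left(N{\left(589 \right)} + X\right) \left(-273557 - 53764\right) = \left(589 + 288369\right) \left(-273557 - 53764\right) = 288958 \left(-327321\right) = -94582021518$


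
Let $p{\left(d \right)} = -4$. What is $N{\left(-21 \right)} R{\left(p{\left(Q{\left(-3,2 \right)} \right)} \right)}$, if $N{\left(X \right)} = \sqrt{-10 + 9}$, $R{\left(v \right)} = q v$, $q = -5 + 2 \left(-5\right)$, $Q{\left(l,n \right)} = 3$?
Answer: $60 i \approx 60.0 i$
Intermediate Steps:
$q = -15$ ($q = -5 - 10 = -15$)
$R{\left(v \right)} = - 15 v$
$N{\left(X \right)} = i$ ($N{\left(X \right)} = \sqrt{-1} = i$)
$N{\left(-21 \right)} R{\left(p{\left(Q{\left(-3,2 \right)} \right)} \right)} = i \left(\left(-15\right) \left(-4\right)\right) = i 60 = 60 i$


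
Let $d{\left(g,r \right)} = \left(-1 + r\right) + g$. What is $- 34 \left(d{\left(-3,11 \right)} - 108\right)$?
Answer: $3434$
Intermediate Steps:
$d{\left(g,r \right)} = -1 + g + r$
$- 34 \left(d{\left(-3,11 \right)} - 108\right) = - 34 \left(\left(-1 - 3 + 11\right) - 108\right) = - 34 \left(7 - 108\right) = \left(-34\right) \left(-101\right) = 3434$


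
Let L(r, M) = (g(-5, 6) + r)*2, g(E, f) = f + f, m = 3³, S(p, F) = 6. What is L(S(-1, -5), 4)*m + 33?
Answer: 1005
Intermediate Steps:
m = 27
g(E, f) = 2*f
L(r, M) = 24 + 2*r (L(r, M) = (2*6 + r)*2 = (12 + r)*2 = 24 + 2*r)
L(S(-1, -5), 4)*m + 33 = (24 + 2*6)*27 + 33 = (24 + 12)*27 + 33 = 36*27 + 33 = 972 + 33 = 1005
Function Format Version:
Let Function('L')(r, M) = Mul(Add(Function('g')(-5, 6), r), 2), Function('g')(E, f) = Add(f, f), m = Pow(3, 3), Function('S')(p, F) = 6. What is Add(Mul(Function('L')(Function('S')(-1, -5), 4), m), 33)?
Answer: 1005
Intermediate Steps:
m = 27
Function('g')(E, f) = Mul(2, f)
Function('L')(r, M) = Add(24, Mul(2, r)) (Function('L')(r, M) = Mul(Add(Mul(2, 6), r), 2) = Mul(Add(12, r), 2) = Add(24, Mul(2, r)))
Add(Mul(Function('L')(Function('S')(-1, -5), 4), m), 33) = Add(Mul(Add(24, Mul(2, 6)), 27), 33) = Add(Mul(Add(24, 12), 27), 33) = Add(Mul(36, 27), 33) = Add(972, 33) = 1005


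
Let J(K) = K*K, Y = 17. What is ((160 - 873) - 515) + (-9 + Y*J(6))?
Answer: -625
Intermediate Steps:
J(K) = K²
((160 - 873) - 515) + (-9 + Y*J(6)) = ((160 - 873) - 515) + (-9 + 17*6²) = (-713 - 515) + (-9 + 17*36) = -1228 + (-9 + 612) = -1228 + 603 = -625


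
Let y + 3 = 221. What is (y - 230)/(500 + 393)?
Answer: -12/893 ≈ -0.013438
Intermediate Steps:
y = 218 (y = -3 + 221 = 218)
(y - 230)/(500 + 393) = (218 - 230)/(500 + 393) = -12/893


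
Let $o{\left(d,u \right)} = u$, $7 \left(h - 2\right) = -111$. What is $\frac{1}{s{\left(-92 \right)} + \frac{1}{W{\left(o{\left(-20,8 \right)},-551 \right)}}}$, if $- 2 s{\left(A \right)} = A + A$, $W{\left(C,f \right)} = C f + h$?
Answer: $\frac{30953}{2847669} \approx 0.01087$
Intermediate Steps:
$h = - \frac{97}{7}$ ($h = 2 + \frac{1}{7} \left(-111\right) = 2 - \frac{111}{7} = - \frac{97}{7} \approx -13.857$)
$W{\left(C,f \right)} = - \frac{97}{7} + C f$ ($W{\left(C,f \right)} = C f - \frac{97}{7} = - \frac{97}{7} + C f$)
$s{\left(A \right)} = - A$ ($s{\left(A \right)} = - \frac{A + A}{2} = - \frac{2 A}{2} = - A$)
$\frac{1}{s{\left(-92 \right)} + \frac{1}{W{\left(o{\left(-20,8 \right)},-551 \right)}}} = \frac{1}{\left(-1\right) \left(-92\right) + \frac{1}{- \frac{97}{7} + 8 \left(-551\right)}} = \frac{1}{92 + \frac{1}{- \frac{97}{7} - 4408}} = \frac{1}{92 + \frac{1}{- \frac{30953}{7}}} = \frac{1}{92 - \frac{7}{30953}} = \frac{1}{\frac{2847669}{30953}} = \frac{30953}{2847669}$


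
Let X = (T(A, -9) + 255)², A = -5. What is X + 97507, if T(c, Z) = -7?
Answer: 159011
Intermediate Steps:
X = 61504 (X = (-7 + 255)² = 248² = 61504)
X + 97507 = 61504 + 97507 = 159011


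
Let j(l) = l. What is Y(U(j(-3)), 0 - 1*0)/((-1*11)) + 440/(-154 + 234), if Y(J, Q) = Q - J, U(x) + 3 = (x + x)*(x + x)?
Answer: 17/2 ≈ 8.5000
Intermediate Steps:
U(x) = -3 + 4*x² (U(x) = -3 + (x + x)*(x + x) = -3 + (2*x)*(2*x) = -3 + 4*x²)
Y(U(j(-3)), 0 - 1*0)/((-1*11)) + 440/(-154 + 234) = ((0 - 1*0) - (-3 + 4*(-3)²))/((-1*11)) + 440/(-154 + 234) = ((0 + 0) - (-3 + 4*9))/(-11) + 440/80 = (0 - (-3 + 36))*(-1/11) + 440*(1/80) = (0 - 1*33)*(-1/11) + 11/2 = (0 - 33)*(-1/11) + 11/2 = -33*(-1/11) + 11/2 = 3 + 11/2 = 17/2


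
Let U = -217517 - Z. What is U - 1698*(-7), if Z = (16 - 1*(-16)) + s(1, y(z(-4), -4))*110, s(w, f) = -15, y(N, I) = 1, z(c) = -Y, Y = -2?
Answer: -204013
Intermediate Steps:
z(c) = 2 (z(c) = -1*(-2) = 2)
Z = -1618 (Z = (16 - 1*(-16)) - 15*110 = (16 + 16) - 1650 = 32 - 1650 = -1618)
U = -215899 (U = -217517 - 1*(-1618) = -217517 + 1618 = -215899)
U - 1698*(-7) = -215899 - 1698*(-7) = -215899 - 1*(-11886) = -215899 + 11886 = -204013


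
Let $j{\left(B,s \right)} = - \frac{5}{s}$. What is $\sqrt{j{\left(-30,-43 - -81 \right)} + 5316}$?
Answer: $\frac{\sqrt{7676114}}{38} \approx 72.91$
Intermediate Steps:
$\sqrt{j{\left(-30,-43 - -81 \right)} + 5316} = \sqrt{- \frac{5}{-43 - -81} + 5316} = \sqrt{- \frac{5}{-43 + 81} + 5316} = \sqrt{- \frac{5}{38} + 5316} = \sqrt{\frac{202003}{38}} = \frac{\sqrt{7676114}}{38}$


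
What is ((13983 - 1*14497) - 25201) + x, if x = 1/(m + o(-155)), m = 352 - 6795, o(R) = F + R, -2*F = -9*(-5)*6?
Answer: -173139096/6733 ≈ -25715.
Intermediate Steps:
F = -135 (F = -(-9*(-5))*6/2 = -45*6/2 = -1/2*270 = -135)
o(R) = -135 + R
m = -6443
x = -1/6733 (x = 1/(-6443 + (-135 - 155)) = 1/(-6443 - 290) = 1/(-6733) = -1/6733 ≈ -0.00014852)
((13983 - 1*14497) - 25201) + x = ((13983 - 1*14497) - 25201) - 1/6733 = ((13983 - 14497) - 25201) - 1/6733 = (-514 - 25201) - 1/6733 = -25715 - 1/6733 = -173139096/6733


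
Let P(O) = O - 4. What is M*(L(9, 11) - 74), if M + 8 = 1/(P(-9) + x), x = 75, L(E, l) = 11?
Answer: 31185/62 ≈ 502.98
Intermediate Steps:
P(O) = -4 + O
M = -495/62 (M = -8 + 1/((-4 - 9) + 75) = -8 + 1/(-13 + 75) = -8 + 1/62 = -495/62 ≈ -7.9839)
M*(L(9, 11) - 74) = -495*(11 - 74)/62 = -495/62*(-63) = 31185/62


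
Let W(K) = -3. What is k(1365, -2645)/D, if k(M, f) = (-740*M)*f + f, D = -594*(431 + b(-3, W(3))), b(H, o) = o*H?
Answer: -534342371/52272 ≈ -10222.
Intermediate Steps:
b(H, o) = H*o
D = -261360 (D = -594*(431 - 3*(-3)) = -594*(431 + 9) = -594*440 = -261360)
k(M, f) = f - 740*M*f (k(M, f) = -740*M*f + f = f - 740*M*f)
k(1365, -2645)/D = -2645*(1 - 740*1365)/(-261360) = -2645*(1 - 1010100)*(-1/261360) = -2645*(-1010099)*(-1/261360) = 2671711855*(-1/261360) = -534342371/52272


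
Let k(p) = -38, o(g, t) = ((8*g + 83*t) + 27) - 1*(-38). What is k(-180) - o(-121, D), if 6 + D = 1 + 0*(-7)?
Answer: 1280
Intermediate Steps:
D = -5 (D = -6 + (1 + 0*(-7)) = -6 + (1 + 0) = -6 + 1 = -5)
o(g, t) = 65 + 8*g + 83*t (o(g, t) = (27 + 8*g + 83*t) + 38 = 65 + 8*g + 83*t)
k(-180) - o(-121, D) = -38 - (65 + 8*(-121) + 83*(-5)) = -38 - (65 - 968 - 415) = -38 - 1*(-1318) = -38 + 1318 = 1280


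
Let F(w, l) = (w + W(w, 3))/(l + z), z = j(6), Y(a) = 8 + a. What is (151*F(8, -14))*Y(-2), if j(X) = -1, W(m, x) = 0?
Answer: -2416/5 ≈ -483.20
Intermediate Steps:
z = -1
F(w, l) = w/(-1 + l) (F(w, l) = (w + 0)/(l - 1) = w/(-1 + l))
(151*F(8, -14))*Y(-2) = (151*(8/(-1 - 14)))*(8 - 2) = (151*(8/(-15)))*6 = (151*(8*(-1/15)))*6 = (151*(-8/15))*6 = -1208/15*6 = -2416/5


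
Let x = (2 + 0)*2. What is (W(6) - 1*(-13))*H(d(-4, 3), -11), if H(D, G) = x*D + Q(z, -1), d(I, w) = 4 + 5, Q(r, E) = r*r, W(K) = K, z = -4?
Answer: 988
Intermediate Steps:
Q(r, E) = r²
x = 4 (x = 2*2 = 4)
d(I, w) = 9
H(D, G) = 16 + 4*D (H(D, G) = 4*D + (-4)² = 4*D + 16 = 16 + 4*D)
(W(6) - 1*(-13))*H(d(-4, 3), -11) = (6 - 1*(-13))*(16 + 4*9) = (6 + 13)*(16 + 36) = 19*52 = 988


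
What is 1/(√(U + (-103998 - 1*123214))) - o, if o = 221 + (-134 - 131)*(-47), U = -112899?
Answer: -12676 - I*√340111/340111 ≈ -12676.0 - 0.0017147*I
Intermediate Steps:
o = 12676 (o = 221 - 265*(-47) = 221 + 12455 = 12676)
1/(√(U + (-103998 - 1*123214))) - o = 1/(√(-112899 + (-103998 - 1*123214))) - 1*12676 = 1/(√(-112899 + (-103998 - 123214))) - 12676 = 1/(√(-112899 - 227212)) - 12676 = 1/(√(-340111)) - 12676 = 1/(I*√340111) - 12676 = -I*√340111/340111 - 12676 = -12676 - I*√340111/340111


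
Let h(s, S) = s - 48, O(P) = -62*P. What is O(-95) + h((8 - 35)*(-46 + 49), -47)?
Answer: 5761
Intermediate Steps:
h(s, S) = -48 + s
O(-95) + h((8 - 35)*(-46 + 49), -47) = -62*(-95) + (-48 + (8 - 35)*(-46 + 49)) = 5890 + (-48 - 27*3) = 5890 + (-48 - 81) = 5890 - 129 = 5761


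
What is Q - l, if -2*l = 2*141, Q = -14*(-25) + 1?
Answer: 492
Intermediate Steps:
Q = 351 (Q = 350 + 1 = 351)
l = -141 ≈ -141.00
Q - l = 351 - 1*(-141) = 351 + 141 = 492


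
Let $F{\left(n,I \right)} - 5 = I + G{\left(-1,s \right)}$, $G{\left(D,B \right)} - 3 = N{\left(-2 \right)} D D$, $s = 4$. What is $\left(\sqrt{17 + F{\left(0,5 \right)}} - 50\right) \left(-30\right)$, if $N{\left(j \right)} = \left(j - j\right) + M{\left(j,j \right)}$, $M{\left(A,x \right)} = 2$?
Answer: $1500 - 120 \sqrt{2} \approx 1330.3$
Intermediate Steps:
$N{\left(j \right)} = 2$ ($N{\left(j \right)} = \left(j - j\right) + 2 = 0 + 2 = 2$)
$G{\left(D,B \right)} = 3 + 2 D^{2}$ ($G{\left(D,B \right)} = 3 + 2 D D = 3 + 2 D^{2}$)
$F{\left(n,I \right)} = 10 + I$ ($F{\left(n,I \right)} = 5 + \left(I + \left(3 + 2 \left(-1\right)^{2}\right)\right) = 5 + \left(I + \left(3 + 2 \cdot 1\right)\right) = 5 + \left(I + \left(3 + 2\right)\right) = 5 + \left(I + 5\right) = 5 + \left(5 + I\right) = 10 + I$)
$\left(\sqrt{17 + F{\left(0,5 \right)}} - 50\right) \left(-30\right) = \left(\sqrt{17 + \left(10 + 5\right)} - 50\right) \left(-30\right) = \left(\sqrt{17 + 15} - 50\right) \left(-30\right) = \left(\sqrt{32} - 50\right) \left(-30\right) = \left(4 \sqrt{2} - 50\right) \left(-30\right) = \left(-50 + 4 \sqrt{2}\right) \left(-30\right) = 1500 - 120 \sqrt{2}$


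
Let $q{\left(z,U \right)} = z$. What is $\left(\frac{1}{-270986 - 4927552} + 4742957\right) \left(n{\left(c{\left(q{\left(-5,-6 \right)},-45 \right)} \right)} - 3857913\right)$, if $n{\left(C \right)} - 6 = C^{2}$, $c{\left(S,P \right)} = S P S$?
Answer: $- \frac{10652741881828932655}{866423} \approx -1.2295 \cdot 10^{13}$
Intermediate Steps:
$c{\left(S,P \right)} = P S^{2}$ ($c{\left(S,P \right)} = P S S = P S^{2}$)
$n{\left(C \right)} = 6 + C^{2}$
$\left(\frac{1}{-270986 - 4927552} + 4742957\right) \left(n{\left(c{\left(q{\left(-5,-6 \right)},-45 \right)} \right)} - 3857913\right) = \left(\frac{1}{-270986 - 4927552} + 4742957\right) \left(\left(6 + \left(- 45 \left(-5\right)^{2}\right)^{2}\right) - 3857913\right) = \left(\frac{1}{-5198538} + 4742957\right) \left(\left(6 + \left(\left(-45\right) 25\right)^{2}\right) - 3857913\right) = \left(- \frac{1}{5198538} + 4742957\right) \left(\left(6 + \left(-1125\right)^{2}\right) - 3857913\right) = \frac{24656442196865 \left(\left(6 + 1265625\right) - 3857913\right)}{5198538} = \frac{24656442196865 \left(1265631 - 3857913\right)}{5198538} = \frac{24656442196865}{5198538} \left(-2592282\right) = - \frac{10652741881828932655}{866423}$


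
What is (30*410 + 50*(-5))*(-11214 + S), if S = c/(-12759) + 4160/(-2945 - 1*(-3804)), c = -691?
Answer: -1480361248896250/10959981 ≈ -1.3507e+8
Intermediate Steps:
S = 53671009/10959981 (S = -691/(-12759) + 4160/(-2945 - 1*(-3804)) = -691*(-1/12759) + 4160/(-2945 + 3804) = 691/12759 + 4160/859 = 53671009/10959981 ≈ 4.8970)
(30*410 + 50*(-5))*(-11214 + S) = (30*410 + 50*(-5))*(-11214 + 53671009/10959981) = (12300 - 250)*(-122851555925/10959981) = 12050*(-122851555925/10959981) = -1480361248896250/10959981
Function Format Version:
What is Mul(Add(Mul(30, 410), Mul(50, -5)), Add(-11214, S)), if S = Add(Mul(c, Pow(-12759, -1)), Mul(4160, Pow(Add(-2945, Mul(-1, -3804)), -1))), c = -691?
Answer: Rational(-1480361248896250, 10959981) ≈ -1.3507e+8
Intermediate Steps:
S = Rational(53671009, 10959981) (S = Add(Mul(-691, Pow(-12759, -1)), Mul(4160, Pow(Add(-2945, Mul(-1, -3804)), -1))) = Add(Mul(-691, Rational(-1, 12759)), Mul(4160, Pow(Add(-2945, 3804), -1))) = Add(Rational(691, 12759), Mul(4160, Pow(859, -1))) = Add(Rational(691, 12759), Mul(4160, Rational(1, 859))) = Add(Rational(691, 12759), Rational(4160, 859)) = Rational(53671009, 10959981) ≈ 4.8970)
Mul(Add(Mul(30, 410), Mul(50, -5)), Add(-11214, S)) = Mul(Add(Mul(30, 410), Mul(50, -5)), Add(-11214, Rational(53671009, 10959981))) = Mul(Add(12300, -250), Rational(-122851555925, 10959981)) = Mul(12050, Rational(-122851555925, 10959981)) = Rational(-1480361248896250, 10959981)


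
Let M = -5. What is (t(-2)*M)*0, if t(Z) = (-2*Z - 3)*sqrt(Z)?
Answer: 0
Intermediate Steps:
t(Z) = sqrt(Z)*(-3 - 2*Z) (t(Z) = (-3 - 2*Z)*sqrt(Z) = sqrt(Z)*(-3 - 2*Z))
(t(-2)*M)*0 = ((sqrt(-2)*(-3 - 2*(-2)))*(-5))*0 = (((I*sqrt(2))*(-3 + 4))*(-5))*0 = (((I*sqrt(2))*1)*(-5))*0 = ((I*sqrt(2))*(-5))*0 = -5*I*sqrt(2)*0 = 0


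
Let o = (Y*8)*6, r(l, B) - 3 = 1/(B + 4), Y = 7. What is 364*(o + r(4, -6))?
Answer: 123214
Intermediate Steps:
r(l, B) = 3 + 1/(4 + B) (r(l, B) = 3 + 1/(B + 4) = 3 + 1/(4 + B))
o = 336 (o = (7*8)*6 = 56*6 = 336)
364*(o + r(4, -6)) = 364*(336 + (13 + 3*(-6))/(4 - 6)) = 364*(336 + (13 - 18)/(-2)) = 364*(336 - ½*(-5)) = 364*(336 + 5/2) = 364*(677/2) = 123214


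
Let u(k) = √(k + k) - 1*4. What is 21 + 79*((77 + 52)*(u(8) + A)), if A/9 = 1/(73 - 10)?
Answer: 10338/7 ≈ 1476.9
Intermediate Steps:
A = ⅐ (A = 9/(73 - 10) = 9/63 = 9*(1/63) = ⅐ ≈ 0.14286)
u(k) = -4 + √2*√k (u(k) = √(2*k) - 4 = √2*√k - 4 = -4 + √2*√k)
21 + 79*((77 + 52)*(u(8) + A)) = 21 + 79*((77 + 52)*((-4 + √2*√8) + ⅐)) = 21 + 79*(129*((-4 + √2*(2*√2)) + ⅐)) = 21 + 79*(129*((-4 + 4) + ⅐)) = 21 + 79*(129*(0 + ⅐)) = 21 + 79*(129*(⅐)) = 21 + 79*(129/7) = 21 + 10191/7 = 10338/7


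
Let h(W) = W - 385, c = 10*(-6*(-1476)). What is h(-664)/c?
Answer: -1049/88560 ≈ -0.011845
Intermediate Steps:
c = 88560 (c = 10*8856 = 88560)
h(W) = -385 + W
h(-664)/c = (-385 - 664)/88560 = -1049*1/88560 = -1049/88560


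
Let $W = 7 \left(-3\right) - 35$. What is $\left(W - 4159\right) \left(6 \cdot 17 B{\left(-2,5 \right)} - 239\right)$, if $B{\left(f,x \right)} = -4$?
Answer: $2727105$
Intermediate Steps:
$W = -56$ ($W = -21 - 35 = -56$)
$\left(W - 4159\right) \left(6 \cdot 17 B{\left(-2,5 \right)} - 239\right) = \left(-56 - 4159\right) \left(6 \cdot 17 \left(-4\right) - 239\right) = - 4215 \left(102 \left(-4\right) - 239\right) = - 4215 \left(-408 - 239\right) = \left(-4215\right) \left(-647\right) = 2727105$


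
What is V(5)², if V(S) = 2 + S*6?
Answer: 1024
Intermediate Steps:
V(S) = 2 + 6*S
V(5)² = (2 + 6*5)² = (2 + 30)² = 32² = 1024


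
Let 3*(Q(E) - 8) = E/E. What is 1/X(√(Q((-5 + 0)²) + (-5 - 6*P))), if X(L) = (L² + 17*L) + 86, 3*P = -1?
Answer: 411/30602 - 51*√3/15301 ≈ 0.0076574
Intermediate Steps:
P = -⅓ (P = (⅓)*(-1) = -⅓ ≈ -0.33333)
Q(E) = 25/3 (Q(E) = 8 + (E/E)/3 = 8 + (⅓)*1 = 8 + ⅓ = 25/3)
X(L) = 86 + L² + 17*L
1/X(√(Q((-5 + 0)²) + (-5 - 6*P))) = 1/(86 + (√(25/3 + (-5 - 6*(-⅓))))² + 17*√(25/3 + (-5 - 6*(-⅓)))) = 1/(86 + (√(25/3 + (-5 + 2)))² + 17*√(25/3 + (-5 + 2))) = 1/(86 + (√(25/3 - 3))² + 17*√(25/3 - 3)) = 1/(86 + (√(16/3))² + 17*√(16/3)) = 1/(86 + (4*√3/3)² + 17*(4*√3/3)) = 1/(86 + 16/3 + 68*√3/3) = 1/(274/3 + 68*√3/3)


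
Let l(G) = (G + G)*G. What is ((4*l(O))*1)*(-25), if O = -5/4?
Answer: -625/2 ≈ -312.50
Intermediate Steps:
O = -5/4 (O = -5*¼ = -5/4 ≈ -1.2500)
l(G) = 2*G² (l(G) = (2*G)*G = 2*G²)
((4*l(O))*1)*(-25) = ((4*(2*(-5/4)²))*1)*(-25) = ((4*(2*(25/16)))*1)*(-25) = ((4*(25/8))*1)*(-25) = ((25/2)*1)*(-25) = (25/2)*(-25) = -625/2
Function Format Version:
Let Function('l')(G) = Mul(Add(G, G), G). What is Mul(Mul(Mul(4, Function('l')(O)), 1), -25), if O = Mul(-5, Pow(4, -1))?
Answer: Rational(-625, 2) ≈ -312.50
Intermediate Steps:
O = Rational(-5, 4) (O = Mul(-5, Rational(1, 4)) = Rational(-5, 4) ≈ -1.2500)
Function('l')(G) = Mul(2, Pow(G, 2)) (Function('l')(G) = Mul(Mul(2, G), G) = Mul(2, Pow(G, 2)))
Mul(Mul(Mul(4, Function('l')(O)), 1), -25) = Mul(Mul(Mul(4, Mul(2, Pow(Rational(-5, 4), 2))), 1), -25) = Mul(Mul(Mul(4, Mul(2, Rational(25, 16))), 1), -25) = Mul(Mul(Mul(4, Rational(25, 8)), 1), -25) = Mul(Mul(Rational(25, 2), 1), -25) = Mul(Rational(25, 2), -25) = Rational(-625, 2)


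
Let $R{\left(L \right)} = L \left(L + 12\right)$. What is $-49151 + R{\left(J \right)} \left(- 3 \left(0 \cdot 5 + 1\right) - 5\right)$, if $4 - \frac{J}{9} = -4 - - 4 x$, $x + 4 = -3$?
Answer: $-920063$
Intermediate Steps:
$x = -7$ ($x = -4 - 3 = -7$)
$J = 324$ ($J = 36 - 9 \left(-4 - \left(-4\right) \left(-7\right)\right) = 36 - 9 \left(-4 - 28\right) = 36 - -288 = 36 + 288 = 324$)
$R{\left(L \right)} = L \left(12 + L\right)$
$-49151 + R{\left(J \right)} \left(- 3 \left(0 \cdot 5 + 1\right) - 5\right) = -49151 + 324 \left(12 + 324\right) \left(- 3 \left(0 \cdot 5 + 1\right) - 5\right) = -49151 + 324 \cdot 336 \left(- 3 \left(0 + 1\right) - 5\right) = -49151 + 108864 \left(\left(-3\right) 1 - 5\right) = -49151 + 108864 \left(-3 - 5\right) = -49151 + 108864 \left(-8\right) = -49151 - 870912 = -920063$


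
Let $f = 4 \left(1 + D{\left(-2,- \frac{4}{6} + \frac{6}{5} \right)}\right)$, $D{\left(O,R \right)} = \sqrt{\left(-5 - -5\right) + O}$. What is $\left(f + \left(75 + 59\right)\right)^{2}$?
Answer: $19012 + 1104 i \sqrt{2} \approx 19012.0 + 1561.3 i$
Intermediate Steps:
$D{\left(O,R \right)} = \sqrt{O}$ ($D{\left(O,R \right)} = \sqrt{\left(-5 + 5\right) + O} = \sqrt{0 + O} = \sqrt{O}$)
$f = 4 + 4 i \sqrt{2}$ ($f = 4 \left(1 + \sqrt{-2}\right) = 4 \left(1 + i \sqrt{2}\right) = 4 + 4 i \sqrt{2} \approx 4.0 + 5.6569 i$)
$\left(f + \left(75 + 59\right)\right)^{2} = \left(\left(4 + 4 i \sqrt{2}\right) + \left(75 + 59\right)\right)^{2} = \left(\left(4 + 4 i \sqrt{2}\right) + 134\right)^{2} = \left(138 + 4 i \sqrt{2}\right)^{2}$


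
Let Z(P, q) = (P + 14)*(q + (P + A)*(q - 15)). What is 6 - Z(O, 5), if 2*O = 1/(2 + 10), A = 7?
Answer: 266273/288 ≈ 924.56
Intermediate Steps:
O = 1/24 (O = 1/(2*(2 + 10)) = (½)/12 = (½)*(1/12) = 1/24 ≈ 0.041667)
Z(P, q) = (14 + P)*(q + (-15 + q)*(7 + P)) (Z(P, q) = (P + 14)*(q + (P + 7)*(q - 15)) = (14 + P)*(q + (7 + P)*(-15 + q)) = (14 + P)*(q + (-15 + q)*(7 + P)))
6 - Z(O, 5) = 6 - (-1470 - 315*1/24 - 15*(1/24)² + 112*5 + 5*(1/24)² + 22*(1/24)*5) = 6 - (-1470 - 105/8 - 15*1/576 + 560 + 5*(1/576) + 55/12) = 6 - (-1470 - 105/8 - 5/192 + 560 + 5/576 + 55/12) = 6 - 1*(-264545/288) = 6 + 264545/288 = 266273/288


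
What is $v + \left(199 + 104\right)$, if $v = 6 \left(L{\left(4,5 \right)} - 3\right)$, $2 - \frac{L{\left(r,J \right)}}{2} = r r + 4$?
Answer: $69$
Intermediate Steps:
$L{\left(r,J \right)} = -4 - 2 r^{2}$ ($L{\left(r,J \right)} = 4 - 2 \left(r r + 4\right) = 4 - 2 \left(r^{2} + 4\right) = 4 - 2 \left(4 + r^{2}\right) = 4 - \left(8 + 2 r^{2}\right) = -4 - 2 r^{2}$)
$v = -234$ ($v = 6 \left(\left(-4 - 2 \cdot 4^{2}\right) - 3\right) = 6 \left(\left(-4 - 32\right) - 3\right) = 6 \left(-36 - 3\right) = 6 \left(-39\right) = -234$)
$v + \left(199 + 104\right) = -234 + \left(199 + 104\right) = -234 + 303 = 69$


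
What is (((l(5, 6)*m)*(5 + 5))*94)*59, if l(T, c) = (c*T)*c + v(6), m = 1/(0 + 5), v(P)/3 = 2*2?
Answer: 2129664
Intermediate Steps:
v(P) = 12 (v(P) = 3*(2*2) = 3*4 = 12)
m = ⅕ (m = 1/5 = ⅕ ≈ 0.20000)
l(T, c) = 12 + T*c² (l(T, c) = (c*T)*c + 12 = (T*c)*c + 12 = T*c² + 12 = 12 + T*c²)
(((l(5, 6)*m)*(5 + 5))*94)*59 = ((((12 + 5*6²)*(⅕))*(5 + 5))*94)*59 = ((((12 + 5*36)*(⅕))*10)*94)*59 = ((((12 + 180)*(⅕))*10)*94)*59 = (((192*(⅕))*10)*94)*59 = (((192/5)*10)*94)*59 = (384*94)*59 = 36096*59 = 2129664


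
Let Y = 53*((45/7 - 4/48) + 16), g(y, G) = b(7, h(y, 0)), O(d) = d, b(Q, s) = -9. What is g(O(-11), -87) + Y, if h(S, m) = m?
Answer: 98725/84 ≈ 1175.3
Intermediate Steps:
g(y, G) = -9
Y = 99481/84 (Y = 53*((45*(⅐) - 4*1/48) + 16) = 53*((45/7 - 1/12) + 16) = 53*(533/84 + 16) = 53*(1877/84) = 99481/84 ≈ 1184.3)
g(O(-11), -87) + Y = -9 + 99481/84 = 98725/84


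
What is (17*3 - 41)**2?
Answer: 100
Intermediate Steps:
(17*3 - 41)**2 = (51 - 41)**2 = 10**2 = 100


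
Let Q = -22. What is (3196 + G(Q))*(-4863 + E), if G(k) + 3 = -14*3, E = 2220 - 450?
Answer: -9746043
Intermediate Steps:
E = 1770
G(k) = -45 (G(k) = -3 - 14*3 = -3 - 42 = -45)
(3196 + G(Q))*(-4863 + E) = (3196 - 45)*(-4863 + 1770) = 3151*(-3093) = -9746043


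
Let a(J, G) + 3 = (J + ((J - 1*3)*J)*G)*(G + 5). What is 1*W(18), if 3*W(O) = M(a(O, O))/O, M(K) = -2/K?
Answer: -1/3029157 ≈ -3.3012e-7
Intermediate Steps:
a(J, G) = -3 + (5 + G)*(J + G*J*(-3 + J)) (a(J, G) = -3 + (J + ((J - 1*3)*J)*G)*(G + 5) = -3 + (J + ((J - 3)*J)*G)*(5 + G) = -3 + (J + ((-3 + J)*J)*G)*(5 + G) = -3 + (J + (J*(-3 + J))*G)*(5 + G) = -3 + (J + G*J*(-3 + J))*(5 + G) = -3 + (5 + G)*(J + G*J*(-3 + J)))
W(O) = -2/(3*O*(-3 + O⁴ - 14*O² + 2*O³ + 5*O)) (W(O) = ((-2/(-3 + 5*O + O²*O² - 14*O*O - 3*O*O² + 5*O*O²))/O)/3 = ((-2/(-3 + 5*O + O⁴ - 14*O² - 3*O³ + 5*O³))/O)/3 = ((-2/(-3 + O⁴ - 14*O² + 2*O³ + 5*O))/O)/3 = (-2/(O*(-3 + O⁴ - 14*O² + 2*O³ + 5*O)))/3 = -2/(3*O*(-3 + O⁴ - 14*O² + 2*O³ + 5*O)))
1*W(18) = 1*(-⅔/(18*(-3 + 18⁴ - 14*18² + 2*18³ + 5*18))) = 1*(-⅔*1/18/(-3 + 104976 - 14*324 + 2*5832 + 90)) = 1*(-⅔*1/18/(-3 + 104976 - 4536 + 11664 + 90)) = 1*(-⅔*1/18/112191) = 1*(-⅔*1/18*1/112191) = 1*(-1/3029157) = -1/3029157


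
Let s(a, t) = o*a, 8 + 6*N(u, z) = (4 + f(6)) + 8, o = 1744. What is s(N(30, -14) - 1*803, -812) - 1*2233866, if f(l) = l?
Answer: -10894174/3 ≈ -3.6314e+6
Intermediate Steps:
N(u, z) = 5/3 (N(u, z) = -4/3 + ((4 + 6) + 8)/6 = -4/3 + (10 + 8)/6 = -4/3 + (⅙)*18 = -4/3 + 3 = 5/3)
s(a, t) = 1744*a
s(N(30, -14) - 1*803, -812) - 1*2233866 = 1744*(5/3 - 1*803) - 1*2233866 = 1744*(5/3 - 803) - 2233866 = 1744*(-2404/3) - 2233866 = -4192576/3 - 2233866 = -10894174/3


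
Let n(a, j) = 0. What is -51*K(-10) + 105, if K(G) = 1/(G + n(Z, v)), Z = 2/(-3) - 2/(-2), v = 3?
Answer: 1101/10 ≈ 110.10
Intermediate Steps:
Z = 1/3 (Z = 2*(-1/3) - 2*(-1/2) = -2/3 + 1 = 1/3 ≈ 0.33333)
K(G) = 1/G (K(G) = 1/(G + 0) = 1/G)
-51*K(-10) + 105 = -51/(-10) + 105 = -51*(-1/10) + 105 = 51/10 + 105 = 1101/10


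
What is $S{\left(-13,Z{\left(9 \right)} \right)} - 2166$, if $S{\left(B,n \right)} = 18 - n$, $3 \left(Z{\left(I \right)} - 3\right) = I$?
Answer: $-2154$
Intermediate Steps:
$Z{\left(I \right)} = 3 + \frac{I}{3}$
$S{\left(-13,Z{\left(9 \right)} \right)} - 2166 = \left(18 - \left(3 + \frac{1}{3} \cdot 9\right)\right) - 2166 = \left(18 - \left(3 + 3\right)\right) - 2166 = \left(18 - 6\right) - 2166 = 12 - 2166 = -2154$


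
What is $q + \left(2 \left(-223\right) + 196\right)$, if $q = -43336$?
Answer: $-43586$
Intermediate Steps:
$q + \left(2 \left(-223\right) + 196\right) = -43336 + \left(2 \left(-223\right) + 196\right) = -43336 + \left(-446 + 196\right) = -43336 - 250 = -43586$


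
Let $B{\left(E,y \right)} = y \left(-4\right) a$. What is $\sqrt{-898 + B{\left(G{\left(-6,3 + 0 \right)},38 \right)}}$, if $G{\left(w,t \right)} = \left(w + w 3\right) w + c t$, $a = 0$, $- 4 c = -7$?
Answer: $i \sqrt{898} \approx 29.967 i$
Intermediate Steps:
$c = \frac{7}{4}$ ($c = \left(- \frac{1}{4}\right) \left(-7\right) = \frac{7}{4} \approx 1.75$)
$G{\left(w,t \right)} = 4 w^{2} + \frac{7 t}{4}$ ($G{\left(w,t \right)} = \left(w + w 3\right) w + \frac{7 t}{4} = \left(w + 3 w\right) w + \frac{7 t}{4} = 4 w w + \frac{7 t}{4} = 4 w^{2} + \frac{7 t}{4}$)
$B{\left(E,y \right)} = 0$ ($B{\left(E,y \right)} = y \left(-4\right) 0 = - 4 y 0 = 0$)
$\sqrt{-898 + B{\left(G{\left(-6,3 + 0 \right)},38 \right)}} = \sqrt{-898 + 0} = \sqrt{-898} = i \sqrt{898}$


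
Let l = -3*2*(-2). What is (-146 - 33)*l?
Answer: -2148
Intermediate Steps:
l = 12 (l = -6*(-2) = 12)
(-146 - 33)*l = (-146 - 33)*12 = -179*12 = -2148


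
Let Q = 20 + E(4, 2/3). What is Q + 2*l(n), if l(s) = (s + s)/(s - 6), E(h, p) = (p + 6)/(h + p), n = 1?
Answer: 722/35 ≈ 20.629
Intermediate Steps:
E(h, p) = (6 + p)/(h + p)
l(s) = 2*s/(-6 + s) (l(s) = (2*s)/(-6 + s) = 2*s/(-6 + s))
Q = 150/7 (Q = 20 + (6 + 2/3)/(4 + 2/3) = 20 + (20/3)/(14/3) = 20 + (3/14)*(20/3) = 20 + 10/7 = 150/7 ≈ 21.429)
Q + 2*l(n) = 150/7 + 2*(2*1/(-6 + 1)) = 150/7 + 2*(2*1/(-5)) = 150/7 + 2*(2*1*(-1/5)) = 150/7 + 2*(-2/5) = 150/7 - 4/5 = 722/35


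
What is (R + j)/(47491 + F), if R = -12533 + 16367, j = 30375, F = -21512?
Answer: 34209/25979 ≈ 1.3168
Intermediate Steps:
R = 3834
(R + j)/(47491 + F) = (3834 + 30375)/(47491 - 21512) = 34209/25979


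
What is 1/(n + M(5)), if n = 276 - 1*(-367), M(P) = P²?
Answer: 1/668 ≈ 0.0014970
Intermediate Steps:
n = 643 (n = 276 + 367 = 643)
1/(n + M(5)) = 1/(643 + 5²) = 1/(643 + 25) = 1/668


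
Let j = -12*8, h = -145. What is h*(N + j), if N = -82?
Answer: 25810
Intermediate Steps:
j = -96
h*(N + j) = -145*(-82 - 96) = -145*(-178) = 25810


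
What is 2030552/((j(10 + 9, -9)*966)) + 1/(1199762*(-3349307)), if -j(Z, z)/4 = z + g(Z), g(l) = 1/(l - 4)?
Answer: 1274923720117848289/21673085417421529 ≈ 58.825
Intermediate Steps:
g(l) = 1/(-4 + l)
j(Z, z) = -4*z - 4/(-4 + Z) (j(Z, z) = -4*(z + 1/(-4 + Z)) = -4*z - 4/(-4 + Z))
2030552/((j(10 + 9, -9)*966)) + 1/(1199762*(-3349307)) = 2030552/(((4*(-1 - 1*(-9)*(-4 + (10 + 9)))/(-4 + (10 + 9)))*966)) + 1/(1199762*(-3349307)) = 2030552/(((4*(-1 - 1*(-9)*(-4 + 19))/(-4 + 19))*966)) + (1/1199762)*(-1/3349307) = 2030552/(((4*(-1 - 1*(-9)*15)/15)*966)) - 1/4018371264934 = 2030552/(((4*(1/15)*(-1 + 135))*966)) - 1/4018371264934 = 2030552/(((4*(1/15)*134)*966)) - 1/4018371264934 = 2030552/(((536/15)*966)) - 1/4018371264934 = 2030552/(172592/5) - 1/4018371264934 = 2030552*(5/172592) - 1/4018371264934 = 1269095/21574 - 1/4018371264934 = 1274923720117848289/21673085417421529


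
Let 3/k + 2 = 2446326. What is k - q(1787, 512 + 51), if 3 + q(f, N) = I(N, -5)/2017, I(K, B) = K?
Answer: 13425432163/4934235508 ≈ 2.7209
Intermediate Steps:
k = 3/2446324 (k = 3/(-2 + 2446326) = 3/2446324 ≈ 1.2263e-6)
q(f, N) = -3 + N/2017
k - q(1787, 512 + 51) = 3/2446324 - (-3 + (512 + 51)/2017) = 3/2446324 - (-3 + (1/2017)*563) = 3/2446324 - (-3 + 563/2017) = 3/2446324 - 1*(-5488/2017) = 3/2446324 + 5488/2017 = 13425432163/4934235508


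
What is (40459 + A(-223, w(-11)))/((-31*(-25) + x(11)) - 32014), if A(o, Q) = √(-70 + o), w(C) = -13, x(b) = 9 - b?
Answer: -40459/31241 - I*√293/31241 ≈ -1.2951 - 0.00054791*I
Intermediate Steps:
(40459 + A(-223, w(-11)))/((-31*(-25) + x(11)) - 32014) = (40459 + √(-70 - 223))/((-31*(-25) + (9 - 1*11)) - 32014) = (40459 + √(-293))/((775 + (9 - 11)) - 32014) = (40459 + I*√293)/((775 - 2) - 32014) = (40459 + I*√293)/(773 - 32014) = (40459 + I*√293)/(-31241) = (40459 + I*√293)*(-1/31241) = -40459/31241 - I*√293/31241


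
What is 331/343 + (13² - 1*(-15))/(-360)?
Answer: 7006/15435 ≈ 0.45390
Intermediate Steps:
331/343 + (13² - 1*(-15))/(-360) = 331*(1/343) + (169 + 15)*(-1/360) = 331/343 + 184*(-1/360) = 331/343 - 23/45 = 7006/15435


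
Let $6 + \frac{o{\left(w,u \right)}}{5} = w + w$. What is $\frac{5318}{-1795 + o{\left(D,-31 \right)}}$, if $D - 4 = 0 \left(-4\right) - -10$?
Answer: $- \frac{5318}{1685} \approx -3.1561$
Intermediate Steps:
$D = 14$ ($D = 4 + \left(0 \left(-4\right) - -10\right) = 4 + \left(0 + 10\right) = 4 + 10 = 14$)
$o{\left(w,u \right)} = -30 + 10 w$ ($o{\left(w,u \right)} = -30 + 5 \left(w + w\right) = -30 + 5 \cdot 2 w = -30 + 10 w$)
$\frac{5318}{-1795 + o{\left(D,-31 \right)}} = \frac{5318}{-1795 + \left(-30 + 10 \cdot 14\right)} = \frac{5318}{-1795 + \left(-30 + 140\right)} = \frac{5318}{-1795 + 110} = \frac{5318}{-1685} = 5318 \left(- \frac{1}{1685}\right) = - \frac{5318}{1685}$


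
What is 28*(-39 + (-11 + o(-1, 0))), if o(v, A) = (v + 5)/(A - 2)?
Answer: -1456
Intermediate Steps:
o(v, A) = (5 + v)/(-2 + A)
28*(-39 + (-11 + o(-1, 0))) = 28*(-39 + (-11 + (5 - 1)/(-2 + 0))) = 28*(-39 + (-11 + 4/(-2))) = 28*(-39 + (-11 - ½*4)) = 28*(-39 + (-11 - 2)) = 28*(-39 - 13) = 28*(-52) = -1456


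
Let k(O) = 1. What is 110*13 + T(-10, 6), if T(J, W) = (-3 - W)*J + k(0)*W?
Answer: 1526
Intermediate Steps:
T(J, W) = W + J*(-3 - W) (T(J, W) = (-3 - W)*J + 1*W = J*(-3 - W) + W = W + J*(-3 - W))
110*13 + T(-10, 6) = 110*13 + (6 - 3*(-10) - 1*(-10)*6) = 1430 + (6 + 30 + 60) = 1430 + 96 = 1526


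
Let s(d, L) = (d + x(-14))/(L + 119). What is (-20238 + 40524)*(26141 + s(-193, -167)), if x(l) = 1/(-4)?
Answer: 16972095945/32 ≈ 5.3038e+8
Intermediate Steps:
x(l) = -1/4
s(d, L) = (-1/4 + d)/(119 + L) (s(d, L) = (d - 1/4)/(L + 119) = (-1/4 + d)/(119 + L))
(-20238 + 40524)*(26141 + s(-193, -167)) = (-20238 + 40524)*(26141 + (-1/4 - 193)/(119 - 167)) = 20286*(26141 - 773/4/(-48)) = 20286*(26141 - 1/48*(-773/4)) = 20286*(26141 + 773/192) = 20286*(5019845/192) = 16972095945/32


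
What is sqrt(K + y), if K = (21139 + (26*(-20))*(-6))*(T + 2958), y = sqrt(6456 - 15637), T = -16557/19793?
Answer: sqrt(28104216331196019 + 391762849*I*sqrt(9181))/19793 ≈ 8469.8 + 0.0056564*I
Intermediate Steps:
T = -16557/19793 (T = -16557*1/19793 = -16557/19793 ≈ -0.83651)
y = I*sqrt(9181) (y = sqrt(-9181) = I*sqrt(9181) ≈ 95.818*I)
K = 1419906852483/19793 (K = (21139 + (26*(-20))*(-6))*(-16557/19793 + 2958) = (21139 - 520*(-6))*(58531137/19793) = (21139 + 3120)*(58531137/19793) = 24259*(58531137/19793) = 1419906852483/19793 ≈ 7.1738e+7)
sqrt(K + y) = sqrt(1419906852483/19793 + I*sqrt(9181))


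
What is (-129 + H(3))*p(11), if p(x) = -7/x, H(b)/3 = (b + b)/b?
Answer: 861/11 ≈ 78.273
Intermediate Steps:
H(b) = 6 (H(b) = 3*((b + b)/b) = 3*((2*b)/b) = 3*2 = 6)
(-129 + H(3))*p(11) = (-129 + 6)*(-7/11) = -(-861)/11 = -123*(-7/11) = 861/11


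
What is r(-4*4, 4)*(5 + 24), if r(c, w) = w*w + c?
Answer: 0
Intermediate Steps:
r(c, w) = c + w² (r(c, w) = w² + c = c + w²)
r(-4*4, 4)*(5 + 24) = (-4*4 + 4²)*(5 + 24) = (-16 + 16)*29 = 0*29 = 0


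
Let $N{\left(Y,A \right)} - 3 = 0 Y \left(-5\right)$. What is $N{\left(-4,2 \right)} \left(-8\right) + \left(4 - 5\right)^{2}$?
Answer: $-23$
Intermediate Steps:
$N{\left(Y,A \right)} = 3$ ($N{\left(Y,A \right)} = 3 + 0 Y \left(-5\right) = 3 + 0 \left(-5\right) = 3 + 0 = 3$)
$N{\left(-4,2 \right)} \left(-8\right) + \left(4 - 5\right)^{2} = 3 \left(-8\right) + \left(4 - 5\right)^{2} = -24 + \left(-1\right)^{2} = -24 + 1 = -23$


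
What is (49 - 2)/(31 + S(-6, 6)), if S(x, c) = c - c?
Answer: 47/31 ≈ 1.5161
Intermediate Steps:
S(x, c) = 0
(49 - 2)/(31 + S(-6, 6)) = (49 - 2)/(31 + 0) = 47/31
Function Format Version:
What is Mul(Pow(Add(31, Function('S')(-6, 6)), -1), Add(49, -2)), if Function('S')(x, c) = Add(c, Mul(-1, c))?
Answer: Rational(47, 31) ≈ 1.5161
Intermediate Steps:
Function('S')(x, c) = 0
Mul(Pow(Add(31, Function('S')(-6, 6)), -1), Add(49, -2)) = Mul(Pow(Add(31, 0), -1), Add(49, -2)) = Mul(Pow(31, -1), 47) = Mul(Rational(1, 31), 47) = Rational(47, 31)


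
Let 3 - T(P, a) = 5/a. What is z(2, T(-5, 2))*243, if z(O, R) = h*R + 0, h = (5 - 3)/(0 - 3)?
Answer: -81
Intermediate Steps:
T(P, a) = 3 - 5/a
h = -⅔ (h = 2/(-3) = 2*(-⅓) = -⅔ ≈ -0.66667)
z(O, R) = -2*R/3 (z(O, R) = -2*R/3 + 0 = -2*R/3)
z(2, T(-5, 2))*243 = -2*(3 - 5/2)/3*243 = -⅔*½*243 = -⅓*243 = -81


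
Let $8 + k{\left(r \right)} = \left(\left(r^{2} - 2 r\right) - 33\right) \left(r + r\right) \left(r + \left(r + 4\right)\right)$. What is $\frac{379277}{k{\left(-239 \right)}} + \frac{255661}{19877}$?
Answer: $\frac{3334554013323713}{259252605099488} \approx 12.862$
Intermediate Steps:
$k{\left(r \right)} = -8 + 2 r \left(4 + 2 r\right) \left(-33 + r^{2} - 2 r\right)$ ($k{\left(r \right)} = -8 + \left(\left(r^{2} - 2 r\right) - 33\right) \left(r + r\right) \left(r + \left(r + 4\right)\right) = -8 + \left(-33 + r^{2} - 2 r\right) 2 r \left(r + \left(4 + r\right)\right) = -8 + \left(-33 + r^{2} - 2 r\right) 2 r \left(4 + 2 r\right) = -8 + 2 r \left(4 + 2 r\right) \left(-33 + r^{2} - 2 r\right)$)
$\frac{379277}{k{\left(-239 \right)}} + \frac{255661}{19877} = \frac{379277}{-8 - -63096 - 148 \left(-239\right)^{2} + 4 \left(-239\right)^{4}} + \frac{255661}{19877} = \frac{379277}{-8 + 63096 - 8453908 + 4 \cdot 3262808641} + 255661 \cdot \frac{1}{19877} = \frac{379277}{-8 + 63096 - 8453908 + 13051234564} + \frac{255661}{19877} = \frac{379277}{13042843744} + \frac{255661}{19877} = \frac{3334554013323713}{259252605099488}$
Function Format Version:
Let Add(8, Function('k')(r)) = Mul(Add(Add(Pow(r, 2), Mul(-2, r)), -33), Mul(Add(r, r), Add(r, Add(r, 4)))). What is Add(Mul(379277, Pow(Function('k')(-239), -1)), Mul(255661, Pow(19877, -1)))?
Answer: Rational(3334554013323713, 259252605099488) ≈ 12.862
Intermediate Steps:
Function('k')(r) = Add(-8, Mul(2, r, Add(4, Mul(2, r)), Add(-33, Pow(r, 2), Mul(-2, r)))) (Function('k')(r) = Add(-8, Mul(Add(Add(Pow(r, 2), Mul(-2, r)), -33), Mul(Add(r, r), Add(r, Add(r, 4))))) = Add(-8, Mul(Add(-33, Pow(r, 2), Mul(-2, r)), Mul(Mul(2, r), Add(r, Add(4, r))))) = Add(-8, Mul(Add(-33, Pow(r, 2), Mul(-2, r)), Mul(Mul(2, r), Add(4, Mul(2, r))))) = Add(-8, Mul(Add(-33, Pow(r, 2), Mul(-2, r)), Mul(2, r, Add(4, Mul(2, r))))) = Add(-8, Mul(2, r, Add(4, Mul(2, r)), Add(-33, Pow(r, 2), Mul(-2, r)))))
Add(Mul(379277, Pow(Function('k')(-239), -1)), Mul(255661, Pow(19877, -1))) = Add(Mul(379277, Pow(Add(-8, Mul(-264, -239), Mul(-148, Pow(-239, 2)), Mul(4, Pow(-239, 4))), -1)), Mul(255661, Pow(19877, -1))) = Add(Mul(379277, Pow(Add(-8, 63096, Mul(-148, 57121), Mul(4, 3262808641)), -1)), Mul(255661, Rational(1, 19877))) = Add(Mul(379277, Pow(Add(-8, 63096, -8453908, 13051234564), -1)), Rational(255661, 19877)) = Add(Mul(379277, Pow(13042843744, -1)), Rational(255661, 19877)) = Add(Mul(379277, Rational(1, 13042843744)), Rational(255661, 19877)) = Add(Rational(379277, 13042843744), Rational(255661, 19877)) = Rational(3334554013323713, 259252605099488)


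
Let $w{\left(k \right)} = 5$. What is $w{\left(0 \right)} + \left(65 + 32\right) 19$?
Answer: $1848$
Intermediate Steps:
$w{\left(0 \right)} + \left(65 + 32\right) 19 = 5 + \left(65 + 32\right) 19 = 5 + 97 \cdot 19 = 5 + 1843 = 1848$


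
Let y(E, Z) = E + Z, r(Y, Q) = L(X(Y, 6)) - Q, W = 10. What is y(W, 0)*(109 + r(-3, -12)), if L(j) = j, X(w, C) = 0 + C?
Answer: 1270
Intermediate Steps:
X(w, C) = C
r(Y, Q) = 6 - Q
y(W, 0)*(109 + r(-3, -12)) = (10 + 0)*(109 + (6 - 1*(-12))) = 10*(109 + (6 + 12)) = 10*(109 + 18) = 10*127 = 1270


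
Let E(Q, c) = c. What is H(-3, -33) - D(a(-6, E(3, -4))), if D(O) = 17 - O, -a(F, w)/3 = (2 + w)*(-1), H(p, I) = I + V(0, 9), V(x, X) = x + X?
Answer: -47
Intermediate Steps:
V(x, X) = X + x
H(p, I) = 9 + I (H(p, I) = I + (9 + 0) = I + 9 = 9 + I)
a(F, w) = 6 + 3*w (a(F, w) = -3*(2 + w)*(-1) = -3*(-2 - w) = 6 + 3*w)
H(-3, -33) - D(a(-6, E(3, -4))) = (9 - 33) - (17 - (6 + 3*(-4))) = -24 - (17 - (6 - 12)) = -24 - (17 - 1*(-6)) = -24 - (17 + 6) = -24 - 1*23 = -24 - 23 = -47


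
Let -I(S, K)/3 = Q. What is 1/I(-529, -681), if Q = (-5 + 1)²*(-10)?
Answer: 1/480 ≈ 0.0020833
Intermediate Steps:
Q = -160 (Q = (-4)²*(-10) = 16*(-10) = -160)
I(S, K) = 480 (I(S, K) = -3*(-160) = 480)
1/I(-529, -681) = 1/480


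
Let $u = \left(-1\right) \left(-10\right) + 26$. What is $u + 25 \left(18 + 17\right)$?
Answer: $911$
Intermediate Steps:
$u = 36$ ($u = 10 + 26 = 36$)
$u + 25 \left(18 + 17\right) = 36 + 25 \left(18 + 17\right) = 36 + 25 \cdot 35 = 36 + 875 = 911$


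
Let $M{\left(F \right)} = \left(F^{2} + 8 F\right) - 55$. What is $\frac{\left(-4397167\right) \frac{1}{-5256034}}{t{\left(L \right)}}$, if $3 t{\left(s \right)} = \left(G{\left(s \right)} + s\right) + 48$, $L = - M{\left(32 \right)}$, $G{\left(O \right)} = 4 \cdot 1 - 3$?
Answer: $- \frac{4397167}{2060365328} \approx -0.0021342$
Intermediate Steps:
$G{\left(O \right)} = 1$ ($G{\left(O \right)} = 4 - 3 = 1$)
$M{\left(F \right)} = -55 + F^{2} + 8 F$
$L = -1225$ ($L = - (-55 + 32^{2} + 8 \cdot 32) = - (-55 + 1024 + 256) = \left(-1\right) 1225 = -1225$)
$t{\left(s \right)} = \frac{49}{3} + \frac{s}{3}$ ($t{\left(s \right)} = \frac{\left(1 + s\right) + 48}{3} = \frac{49 + s}{3} = \frac{49}{3} + \frac{s}{3}$)
$\frac{\left(-4397167\right) \frac{1}{-5256034}}{t{\left(L \right)}} = \frac{\left(-4397167\right) \frac{1}{-5256034}}{\frac{49}{3} + \frac{1}{3} \left(-1225\right)} = \frac{\left(-4397167\right) \left(- \frac{1}{5256034}\right)}{\frac{49}{3} - \frac{1225}{3}} = \frac{4397167}{5256034 \left(-392\right)} = \frac{4397167}{5256034} \left(- \frac{1}{392}\right) = - \frac{4397167}{2060365328}$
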